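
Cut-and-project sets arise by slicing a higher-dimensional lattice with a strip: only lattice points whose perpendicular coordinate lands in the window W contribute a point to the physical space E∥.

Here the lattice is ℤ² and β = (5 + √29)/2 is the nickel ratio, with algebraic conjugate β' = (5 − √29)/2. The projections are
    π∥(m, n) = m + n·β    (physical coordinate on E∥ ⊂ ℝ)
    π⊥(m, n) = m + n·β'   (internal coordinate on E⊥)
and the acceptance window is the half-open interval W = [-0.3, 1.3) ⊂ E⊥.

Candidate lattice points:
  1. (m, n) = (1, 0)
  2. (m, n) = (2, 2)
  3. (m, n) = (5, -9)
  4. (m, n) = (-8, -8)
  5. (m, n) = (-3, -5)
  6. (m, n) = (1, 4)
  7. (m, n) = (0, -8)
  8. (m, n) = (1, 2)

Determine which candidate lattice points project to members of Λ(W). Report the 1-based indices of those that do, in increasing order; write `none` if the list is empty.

Numerically β ≈ 5.19258 and β' = −1/β ≈ -0.19258.
#1 (1,0): internal coord 1 + (0)·β' = +1.00000; +1.00000 ∈ [-0.3, 1.3) → IN Λ
#2 (2,2): internal coord 2 + (2)·β' = +1.61484; +1.61484 ∉ [-0.3, 1.3) → out
#3 (5,-9): internal coord 5 + (-9)·β' = +6.73324; +6.73324 ∉ [-0.3, 1.3) → out
#4 (-8,-8): internal coord -8 + (-8)·β' = -6.45934; -6.45934 ∉ [-0.3, 1.3) → out
#5 (-3,-5): internal coord -3 + (-5)·β' = -2.03709; -2.03709 ∉ [-0.3, 1.3) → out
#6 (1,4): internal coord 1 + (4)·β' = +0.22967; +0.22967 ∈ [-0.3, 1.3) → IN Λ
#7 (0,-8): internal coord 0 + (-8)·β' = +1.54066; +1.54066 ∉ [-0.3, 1.3) → out
#8 (1,2): internal coord 1 + (2)·β' = +0.61484; +0.61484 ∈ [-0.3, 1.3) → IN Λ

1, 6, 8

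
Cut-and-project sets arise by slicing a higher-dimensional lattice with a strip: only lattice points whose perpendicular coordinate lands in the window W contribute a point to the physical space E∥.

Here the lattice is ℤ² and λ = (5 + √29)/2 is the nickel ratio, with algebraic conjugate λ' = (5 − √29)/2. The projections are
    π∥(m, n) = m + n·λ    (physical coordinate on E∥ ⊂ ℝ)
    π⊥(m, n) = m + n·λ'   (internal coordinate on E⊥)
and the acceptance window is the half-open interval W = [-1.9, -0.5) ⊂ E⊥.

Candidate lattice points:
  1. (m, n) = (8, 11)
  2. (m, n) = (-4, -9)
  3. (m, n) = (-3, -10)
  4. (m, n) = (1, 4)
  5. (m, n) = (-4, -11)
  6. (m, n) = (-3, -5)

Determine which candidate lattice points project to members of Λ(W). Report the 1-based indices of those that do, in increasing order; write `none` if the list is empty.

3, 5

Compute λ' = (5−√29)/2 = -0.192582, so π⊥(m,n) = m -0.192582·n.
[1] lift (8,11): star map gives 5.881594; window check -1.9 ≤ 5.881594 < -0.5 is false → out
[2] lift (-4,-9): star map gives -2.266758; window check -1.9 ≤ -2.266758 < -0.5 is false → out
[3] lift (-3,-10): star map gives -1.074176; window check -1.9 ≤ -1.074176 < -0.5 is true → IN Λ
[4] lift (1,4): star map gives 0.229670; window check -1.9 ≤ 0.229670 < -0.5 is false → out
[5] lift (-4,-11): star map gives -1.881594; window check -1.9 ≤ -1.881594 < -0.5 is true → IN Λ
[6] lift (-3,-5): star map gives -2.037088; window check -1.9 ≤ -2.037088 < -0.5 is false → out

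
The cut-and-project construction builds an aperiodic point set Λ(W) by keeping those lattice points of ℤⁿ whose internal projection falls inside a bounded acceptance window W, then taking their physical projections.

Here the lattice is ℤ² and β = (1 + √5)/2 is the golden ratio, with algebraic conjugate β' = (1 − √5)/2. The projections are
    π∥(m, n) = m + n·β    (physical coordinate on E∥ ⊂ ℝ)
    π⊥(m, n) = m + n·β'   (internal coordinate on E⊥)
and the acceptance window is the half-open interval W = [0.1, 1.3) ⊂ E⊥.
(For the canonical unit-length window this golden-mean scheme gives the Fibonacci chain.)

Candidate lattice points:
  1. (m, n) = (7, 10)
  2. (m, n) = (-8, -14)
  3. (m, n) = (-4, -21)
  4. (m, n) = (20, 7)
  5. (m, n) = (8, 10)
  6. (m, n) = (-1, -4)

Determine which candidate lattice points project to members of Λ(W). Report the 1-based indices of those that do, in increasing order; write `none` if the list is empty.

Numerically β ≈ 1.61803 and β' = −1/β ≈ -0.61803.
candidate 1: (m,n)=(7,10) → π∥ = 7+10·β ≈ 23.18034, π⊥ = 7+10·β' ≈ 0.81966 ∈ [0.1, 1.3) ⇒ IN Λ
candidate 2: (m,n)=(-8,-14) → π∥ = -8-14·β ≈ -30.65248, π⊥ = -8-14·β' ≈ 0.65248 ∈ [0.1, 1.3) ⇒ IN Λ
candidate 3: (m,n)=(-4,-21) → π∥ = -4-21·β ≈ -37.97871, π⊥ = -4-21·β' ≈ 8.97871 ∉ [0.1, 1.3) ⇒ out
candidate 4: (m,n)=(20,7) → π∥ = 20+7·β ≈ 31.32624, π⊥ = 20+7·β' ≈ 15.67376 ∉ [0.1, 1.3) ⇒ out
candidate 5: (m,n)=(8,10) → π∥ = 8+10·β ≈ 24.18034, π⊥ = 8+10·β' ≈ 1.81966 ∉ [0.1, 1.3) ⇒ out
candidate 6: (m,n)=(-1,-4) → π∥ = -1-4·β ≈ -7.47214, π⊥ = -1-4·β' ≈ 1.47214 ∉ [0.1, 1.3) ⇒ out

1, 2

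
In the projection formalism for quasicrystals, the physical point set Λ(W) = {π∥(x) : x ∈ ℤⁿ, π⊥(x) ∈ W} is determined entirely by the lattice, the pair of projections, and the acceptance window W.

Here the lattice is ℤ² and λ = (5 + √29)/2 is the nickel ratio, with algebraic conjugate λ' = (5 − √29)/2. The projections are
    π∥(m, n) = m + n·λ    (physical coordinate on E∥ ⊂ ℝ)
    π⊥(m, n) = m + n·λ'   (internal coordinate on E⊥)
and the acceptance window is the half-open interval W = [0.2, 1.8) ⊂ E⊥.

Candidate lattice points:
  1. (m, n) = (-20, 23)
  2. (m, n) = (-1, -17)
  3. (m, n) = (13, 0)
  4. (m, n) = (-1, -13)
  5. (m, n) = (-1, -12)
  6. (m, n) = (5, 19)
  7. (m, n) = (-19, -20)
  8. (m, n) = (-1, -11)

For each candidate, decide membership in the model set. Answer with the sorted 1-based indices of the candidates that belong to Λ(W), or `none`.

Numerically λ ≈ 5.192582 and λ' = −1/λ ≈ -0.192582.
[1] lift (-20,23): star map gives -24.429395; window check 0.2 ≤ -24.429395 < 1.8 is false → out
[2] lift (-1,-17): star map gives 2.273901; window check 0.2 ≤ 2.273901 < 1.8 is false → out
[3] lift (13,0): star map gives 13.000000; window check 0.2 ≤ 13.000000 < 1.8 is false → out
[4] lift (-1,-13): star map gives 1.503571; window check 0.2 ≤ 1.503571 < 1.8 is true → IN Λ
[5] lift (-1,-12): star map gives 1.310989; window check 0.2 ≤ 1.310989 < 1.8 is true → IN Λ
[6] lift (5,19): star map gives 1.340934; window check 0.2 ≤ 1.340934 < 1.8 is true → IN Λ
[7] lift (-19,-20): star map gives -15.148352; window check 0.2 ≤ -15.148352 < 1.8 is false → out
[8] lift (-1,-11): star map gives 1.118406; window check 0.2 ≤ 1.118406 < 1.8 is true → IN Λ

4, 5, 6, 8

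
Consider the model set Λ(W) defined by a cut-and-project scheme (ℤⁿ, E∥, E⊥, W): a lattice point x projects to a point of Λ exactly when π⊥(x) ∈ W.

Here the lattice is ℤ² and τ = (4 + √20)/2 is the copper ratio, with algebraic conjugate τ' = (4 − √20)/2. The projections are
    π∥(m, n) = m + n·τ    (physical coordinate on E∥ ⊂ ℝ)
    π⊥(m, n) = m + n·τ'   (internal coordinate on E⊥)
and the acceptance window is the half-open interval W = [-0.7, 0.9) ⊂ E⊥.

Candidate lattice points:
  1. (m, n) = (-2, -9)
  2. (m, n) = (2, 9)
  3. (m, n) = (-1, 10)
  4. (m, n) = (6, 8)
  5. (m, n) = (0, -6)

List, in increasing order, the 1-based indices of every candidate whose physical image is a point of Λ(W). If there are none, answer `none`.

1, 2

Numerically τ ≈ 4.2361 and τ' = −1/τ ≈ -0.2361.
#1 (-2,-9): internal coord -2 + (-9)·τ' = +0.1246; +0.1246 ∈ [-0.7, 0.9) → IN Λ
#2 (2,9): internal coord 2 + (9)·τ' = -0.1246; -0.1246 ∈ [-0.7, 0.9) → IN Λ
#3 (-1,10): internal coord -1 + (10)·τ' = -3.3607; -3.3607 ∉ [-0.7, 0.9) → out
#4 (6,8): internal coord 6 + (8)·τ' = +4.1115; +4.1115 ∉ [-0.7, 0.9) → out
#5 (0,-6): internal coord 0 + (-6)·τ' = +1.4164; +1.4164 ∉ [-0.7, 0.9) → out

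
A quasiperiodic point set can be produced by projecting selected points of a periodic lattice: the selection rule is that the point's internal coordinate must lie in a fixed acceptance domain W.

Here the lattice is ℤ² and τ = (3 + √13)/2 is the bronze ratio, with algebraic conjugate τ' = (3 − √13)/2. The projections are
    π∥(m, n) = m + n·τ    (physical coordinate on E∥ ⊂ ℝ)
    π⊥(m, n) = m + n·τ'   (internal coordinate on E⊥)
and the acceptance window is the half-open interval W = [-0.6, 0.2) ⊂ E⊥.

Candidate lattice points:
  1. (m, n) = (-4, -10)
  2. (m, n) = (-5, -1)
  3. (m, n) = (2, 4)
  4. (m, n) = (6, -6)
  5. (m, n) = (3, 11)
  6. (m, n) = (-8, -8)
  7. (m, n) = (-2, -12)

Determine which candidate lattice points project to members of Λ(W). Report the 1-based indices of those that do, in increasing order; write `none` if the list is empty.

5

Numerically τ ≈ 3.30278 and τ' = −1/τ ≈ -0.30278.
[1] lift (-4,-10): star map gives -0.97224; window check -0.6 ≤ -0.97224 < 0.2 is false → out
[2] lift (-5,-1): star map gives -4.69722; window check -0.6 ≤ -4.69722 < 0.2 is false → out
[3] lift (2,4): star map gives 0.78890; window check -0.6 ≤ 0.78890 < 0.2 is false → out
[4] lift (6,-6): star map gives 7.81665; window check -0.6 ≤ 7.81665 < 0.2 is false → out
[5] lift (3,11): star map gives -0.33053; window check -0.6 ≤ -0.33053 < 0.2 is true → IN Λ
[6] lift (-8,-8): star map gives -5.57779; window check -0.6 ≤ -5.57779 < 0.2 is false → out
[7] lift (-2,-12): star map gives 1.63331; window check -0.6 ≤ 1.63331 < 0.2 is false → out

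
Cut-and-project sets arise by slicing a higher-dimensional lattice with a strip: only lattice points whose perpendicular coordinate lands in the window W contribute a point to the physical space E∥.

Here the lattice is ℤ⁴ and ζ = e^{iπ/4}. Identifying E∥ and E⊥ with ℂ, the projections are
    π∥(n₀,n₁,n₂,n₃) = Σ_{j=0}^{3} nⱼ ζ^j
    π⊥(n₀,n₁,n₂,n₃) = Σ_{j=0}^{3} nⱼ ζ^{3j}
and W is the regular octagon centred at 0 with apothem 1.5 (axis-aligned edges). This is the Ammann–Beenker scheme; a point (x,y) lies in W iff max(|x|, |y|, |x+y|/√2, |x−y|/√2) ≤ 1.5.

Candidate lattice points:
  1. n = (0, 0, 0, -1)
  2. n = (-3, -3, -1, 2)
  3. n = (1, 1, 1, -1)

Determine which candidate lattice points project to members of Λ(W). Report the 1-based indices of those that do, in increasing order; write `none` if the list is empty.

With ζ = e^{iπ/4} the internal vectors are ζ^0,ζ^3,ζ^6,ζ^9.
candidate 1: n = (0, 0, 0, -1) → π⊥ ≈ (-0.707107, -0.707107); max(|x|,|y|,|x±y|/√2) = 1.000000 ≤ 1.5 ⇒ ∈ W
candidate 2: n = (-3, -3, -1, 2) → π⊥ ≈ (+0.535534, +0.292893); max(|x|,|y|,|x±y|/√2) = 0.585786 ≤ 1.5 ⇒ ∈ W
candidate 3: n = (1, 1, 1, -1) → π⊥ ≈ (-0.414214, -1.000000); max(|x|,|y|,|x±y|/√2) = 1.000000 ≤ 1.5 ⇒ ∈ W

1, 2, 3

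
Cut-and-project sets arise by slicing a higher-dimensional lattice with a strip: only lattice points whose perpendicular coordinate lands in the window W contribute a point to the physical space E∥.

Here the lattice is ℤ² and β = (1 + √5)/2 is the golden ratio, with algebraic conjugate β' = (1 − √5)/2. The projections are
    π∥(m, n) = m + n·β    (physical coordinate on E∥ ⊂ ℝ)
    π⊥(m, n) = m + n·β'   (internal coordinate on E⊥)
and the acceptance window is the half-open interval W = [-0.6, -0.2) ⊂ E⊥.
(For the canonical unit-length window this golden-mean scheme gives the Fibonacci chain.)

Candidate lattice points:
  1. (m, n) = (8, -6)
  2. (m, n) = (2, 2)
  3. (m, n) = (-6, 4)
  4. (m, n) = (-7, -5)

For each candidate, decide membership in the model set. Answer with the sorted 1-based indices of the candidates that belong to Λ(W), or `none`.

β' = (1−√5)/2 ≈ -0.618034.
candidate 1: (m,n)=(8,-6) → π∥ = 8-6·β ≈ -1.708204, π⊥ = 8-6·β' ≈ 11.708204 ∉ [-0.6, -0.2) ⇒ out
candidate 2: (m,n)=(2,2) → π∥ = 2+2·β ≈ 5.236068, π⊥ = 2+2·β' ≈ 0.763932 ∉ [-0.6, -0.2) ⇒ out
candidate 3: (m,n)=(-6,4) → π∥ = -6+4·β ≈ 0.472136, π⊥ = -6+4·β' ≈ -8.472136 ∉ [-0.6, -0.2) ⇒ out
candidate 4: (m,n)=(-7,-5) → π∥ = -7-5·β ≈ -15.090170, π⊥ = -7-5·β' ≈ -3.909830 ∉ [-0.6, -0.2) ⇒ out

none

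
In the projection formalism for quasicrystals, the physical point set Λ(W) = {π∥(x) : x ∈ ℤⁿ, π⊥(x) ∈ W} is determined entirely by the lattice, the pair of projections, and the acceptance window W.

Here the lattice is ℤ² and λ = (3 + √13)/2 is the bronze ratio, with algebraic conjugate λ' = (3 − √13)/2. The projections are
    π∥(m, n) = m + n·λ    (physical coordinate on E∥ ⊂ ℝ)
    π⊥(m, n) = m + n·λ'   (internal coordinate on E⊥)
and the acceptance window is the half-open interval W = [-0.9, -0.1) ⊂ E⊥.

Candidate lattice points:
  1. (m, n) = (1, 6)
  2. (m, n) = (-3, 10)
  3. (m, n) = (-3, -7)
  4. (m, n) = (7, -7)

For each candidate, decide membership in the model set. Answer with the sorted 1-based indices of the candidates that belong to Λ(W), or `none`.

λ' = (3−√13)/2 ≈ -0.3028.
[1] lift (1,6): star map gives -0.8167; window check -0.9 ≤ -0.8167 < -0.1 is true → IN Λ
[2] lift (-3,10): star map gives -6.0278; window check -0.9 ≤ -6.0278 < -0.1 is false → out
[3] lift (-3,-7): star map gives -0.8806; window check -0.9 ≤ -0.8806 < -0.1 is true → IN Λ
[4] lift (7,-7): star map gives 9.1194; window check -0.9 ≤ 9.1194 < -0.1 is false → out

1, 3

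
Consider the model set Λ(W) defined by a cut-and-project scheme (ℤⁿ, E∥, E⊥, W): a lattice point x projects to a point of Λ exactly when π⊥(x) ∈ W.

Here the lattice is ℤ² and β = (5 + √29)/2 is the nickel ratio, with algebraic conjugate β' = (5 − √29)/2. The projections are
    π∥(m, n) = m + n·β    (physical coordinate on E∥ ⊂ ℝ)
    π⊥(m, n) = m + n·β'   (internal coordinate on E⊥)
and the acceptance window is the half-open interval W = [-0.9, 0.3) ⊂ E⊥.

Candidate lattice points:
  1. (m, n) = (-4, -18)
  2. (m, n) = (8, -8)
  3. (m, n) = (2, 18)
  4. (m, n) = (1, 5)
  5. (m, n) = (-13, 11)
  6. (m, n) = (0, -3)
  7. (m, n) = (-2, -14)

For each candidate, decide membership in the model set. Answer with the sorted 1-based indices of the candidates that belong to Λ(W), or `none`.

1, 4

Numerically β ≈ 5.192582 and β' = −1/β ≈ -0.192582.
#1 (-4,-18): internal coord -4 + (-18)·β' = -0.533517; -0.533517 ∈ [-0.9, 0.3) → IN Λ
#2 (8,-8): internal coord 8 + (-8)·β' = +9.540659; +9.540659 ∉ [-0.9, 0.3) → out
#3 (2,18): internal coord 2 + (18)·β' = -1.466483; -1.466483 ∉ [-0.9, 0.3) → out
#4 (1,5): internal coord 1 + (5)·β' = +0.037088; +0.037088 ∈ [-0.9, 0.3) → IN Λ
#5 (-13,11): internal coord -13 + (11)·β' = -15.118406; -15.118406 ∉ [-0.9, 0.3) → out
#6 (0,-3): internal coord 0 + (-3)·β' = +0.577747; +0.577747 ∉ [-0.9, 0.3) → out
#7 (-2,-14): internal coord -2 + (-14)·β' = +0.696154; +0.696154 ∉ [-0.9, 0.3) → out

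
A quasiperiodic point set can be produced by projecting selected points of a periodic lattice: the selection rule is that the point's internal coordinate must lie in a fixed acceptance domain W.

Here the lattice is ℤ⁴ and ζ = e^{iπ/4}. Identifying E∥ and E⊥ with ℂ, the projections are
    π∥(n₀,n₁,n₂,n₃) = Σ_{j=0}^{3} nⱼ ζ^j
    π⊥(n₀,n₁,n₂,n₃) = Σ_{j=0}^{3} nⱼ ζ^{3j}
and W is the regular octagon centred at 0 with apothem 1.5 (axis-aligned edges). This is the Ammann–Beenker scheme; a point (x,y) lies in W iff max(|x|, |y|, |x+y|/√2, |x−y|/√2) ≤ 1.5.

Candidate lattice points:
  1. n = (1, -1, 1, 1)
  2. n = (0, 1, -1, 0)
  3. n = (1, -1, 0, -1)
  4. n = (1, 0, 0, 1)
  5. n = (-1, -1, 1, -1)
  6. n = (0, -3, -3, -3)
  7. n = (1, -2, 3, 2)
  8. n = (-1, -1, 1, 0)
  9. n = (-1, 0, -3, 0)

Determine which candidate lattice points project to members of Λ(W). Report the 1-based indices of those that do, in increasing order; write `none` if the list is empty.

6

Internal map: ζ^{3j} for j=0..3 gives (1,0), (−√2/2,√2/2), (0,−1), (√2/2,√2/2).
#1 (1, -1, 1, 1): internal (2.4142, -1.0000); octagon support 2.4142 vs apothem 1.5 → ∉ W
#2 (0, 1, -1, 0): internal (-0.7071, 1.7071); octagon support 1.7071 vs apothem 1.5 → ∉ W
#3 (1, -1, 0, -1): internal (1.0000, -1.4142); octagon support 1.7071 vs apothem 1.5 → ∉ W
#4 (1, 0, 0, 1): internal (1.7071, 0.7071); octagon support 1.7071 vs apothem 1.5 → ∉ W
#5 (-1, -1, 1, -1): internal (-1.0000, -2.4142); octagon support 2.4142 vs apothem 1.5 → ∉ W
#6 (0, -3, -3, -3): internal (0.0000, -1.2426); octagon support 1.2426 vs apothem 1.5 → ∈ W
#7 (1, -2, 3, 2): internal (3.8284, -3.0000); octagon support 4.8284 vs apothem 1.5 → ∉ W
#8 (-1, -1, 1, 0): internal (-0.2929, -1.7071); octagon support 1.7071 vs apothem 1.5 → ∉ W
#9 (-1, 0, -3, 0): internal (-1.0000, 3.0000); octagon support 3.0000 vs apothem 1.5 → ∉ W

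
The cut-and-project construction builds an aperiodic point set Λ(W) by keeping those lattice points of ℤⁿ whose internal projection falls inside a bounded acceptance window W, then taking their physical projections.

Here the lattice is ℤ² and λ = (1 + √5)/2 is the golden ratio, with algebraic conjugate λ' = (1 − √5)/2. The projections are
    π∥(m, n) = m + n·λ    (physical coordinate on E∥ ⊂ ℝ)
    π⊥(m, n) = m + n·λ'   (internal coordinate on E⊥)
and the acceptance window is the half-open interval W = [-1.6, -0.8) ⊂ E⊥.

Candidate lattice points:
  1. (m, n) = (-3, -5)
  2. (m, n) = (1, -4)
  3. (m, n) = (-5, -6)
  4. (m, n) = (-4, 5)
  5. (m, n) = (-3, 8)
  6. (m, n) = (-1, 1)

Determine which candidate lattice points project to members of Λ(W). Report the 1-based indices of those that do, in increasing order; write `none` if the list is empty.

3

Compute λ' = (1−√5)/2 = -0.618034, so π⊥(m,n) = m -0.618034·n.
#1 (-3,-5): internal coord -3 + (-5)·λ' = +0.090170; +0.090170 ∉ [-1.6, -0.8) → out
#2 (1,-4): internal coord 1 + (-4)·λ' = +3.472136; +3.472136 ∉ [-1.6, -0.8) → out
#3 (-5,-6): internal coord -5 + (-6)·λ' = -1.291796; -1.291796 ∈ [-1.6, -0.8) → IN Λ
#4 (-4,5): internal coord -4 + (5)·λ' = -7.090170; -7.090170 ∉ [-1.6, -0.8) → out
#5 (-3,8): internal coord -3 + (8)·λ' = -7.944272; -7.944272 ∉ [-1.6, -0.8) → out
#6 (-1,1): internal coord -1 + (1)·λ' = -1.618034; -1.618034 ∉ [-1.6, -0.8) → out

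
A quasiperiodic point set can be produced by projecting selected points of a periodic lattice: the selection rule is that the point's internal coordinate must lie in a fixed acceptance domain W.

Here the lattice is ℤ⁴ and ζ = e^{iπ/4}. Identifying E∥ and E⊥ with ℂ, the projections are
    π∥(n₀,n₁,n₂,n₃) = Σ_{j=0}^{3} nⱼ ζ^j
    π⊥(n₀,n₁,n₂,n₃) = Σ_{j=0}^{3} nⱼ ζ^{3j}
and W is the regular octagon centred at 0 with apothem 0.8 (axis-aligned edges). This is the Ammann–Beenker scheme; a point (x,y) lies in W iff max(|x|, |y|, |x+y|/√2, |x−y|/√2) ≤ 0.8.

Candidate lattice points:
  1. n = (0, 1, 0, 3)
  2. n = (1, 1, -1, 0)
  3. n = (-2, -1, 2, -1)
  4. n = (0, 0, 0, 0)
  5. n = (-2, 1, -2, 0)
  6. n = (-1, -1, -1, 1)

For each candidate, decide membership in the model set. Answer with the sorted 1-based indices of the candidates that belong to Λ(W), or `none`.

With ζ = e^{iπ/4} the internal vectors are ζ^0,ζ^3,ζ^6,ζ^9.
#1 (0, 1, 0, 3): internal (1.4142, 2.8284); octagon support 3.0000 vs apothem 0.8 → ∉ W
#2 (1, 1, -1, 0): internal (0.2929, 1.7071); octagon support 1.7071 vs apothem 0.8 → ∉ W
#3 (-2, -1, 2, -1): internal (-2.0000, -3.4142); octagon support 3.8284 vs apothem 0.8 → ∉ W
#4 (0, 0, 0, 0): internal (0.0000, 0.0000); octagon support 0.0000 vs apothem 0.8 → ∈ W
#5 (-2, 1, -2, 0): internal (-2.7071, 2.7071); octagon support 3.8284 vs apothem 0.8 → ∉ W
#6 (-1, -1, -1, 1): internal (0.4142, 1.0000); octagon support 1.0000 vs apothem 0.8 → ∉ W

4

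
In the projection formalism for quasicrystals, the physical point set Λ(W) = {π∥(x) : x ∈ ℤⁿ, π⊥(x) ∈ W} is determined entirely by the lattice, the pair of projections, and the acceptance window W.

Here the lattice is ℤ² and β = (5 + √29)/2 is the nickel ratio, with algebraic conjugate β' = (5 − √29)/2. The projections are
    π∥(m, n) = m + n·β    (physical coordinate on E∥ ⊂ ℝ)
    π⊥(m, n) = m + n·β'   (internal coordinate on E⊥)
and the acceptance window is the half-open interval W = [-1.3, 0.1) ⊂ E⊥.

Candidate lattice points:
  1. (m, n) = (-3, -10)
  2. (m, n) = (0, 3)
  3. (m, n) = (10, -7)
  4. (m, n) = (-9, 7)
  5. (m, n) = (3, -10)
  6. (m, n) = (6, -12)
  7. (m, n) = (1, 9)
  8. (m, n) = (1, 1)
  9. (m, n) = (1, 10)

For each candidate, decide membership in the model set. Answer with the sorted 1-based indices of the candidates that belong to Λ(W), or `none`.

β' = (5−√29)/2 ≈ -0.1926.
[1] lift (-3,-10): star map gives -1.0742; window check -1.3 ≤ -1.0742 < 0.1 is true → IN Λ
[2] lift (0,3): star map gives -0.5777; window check -1.3 ≤ -0.5777 < 0.1 is true → IN Λ
[3] lift (10,-7): star map gives 11.3481; window check -1.3 ≤ 11.3481 < 0.1 is false → out
[4] lift (-9,7): star map gives -10.3481; window check -1.3 ≤ -10.3481 < 0.1 is false → out
[5] lift (3,-10): star map gives 4.9258; window check -1.3 ≤ 4.9258 < 0.1 is false → out
[6] lift (6,-12): star map gives 8.3110; window check -1.3 ≤ 8.3110 < 0.1 is false → out
[7] lift (1,9): star map gives -0.7332; window check -1.3 ≤ -0.7332 < 0.1 is true → IN Λ
[8] lift (1,1): star map gives 0.8074; window check -1.3 ≤ 0.8074 < 0.1 is false → out
[9] lift (1,10): star map gives -0.9258; window check -1.3 ≤ -0.9258 < 0.1 is true → IN Λ

1, 2, 7, 9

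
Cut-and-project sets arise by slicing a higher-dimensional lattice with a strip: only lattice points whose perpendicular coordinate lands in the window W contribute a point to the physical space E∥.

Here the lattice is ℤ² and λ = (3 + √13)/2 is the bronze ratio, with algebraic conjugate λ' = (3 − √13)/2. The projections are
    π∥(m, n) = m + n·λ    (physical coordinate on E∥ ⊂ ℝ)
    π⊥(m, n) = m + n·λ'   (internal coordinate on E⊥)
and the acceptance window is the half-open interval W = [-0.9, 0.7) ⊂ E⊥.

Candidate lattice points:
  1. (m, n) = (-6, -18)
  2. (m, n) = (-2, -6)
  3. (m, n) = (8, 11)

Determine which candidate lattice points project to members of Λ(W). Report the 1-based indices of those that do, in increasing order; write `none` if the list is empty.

Numerically λ ≈ 3.30278 and λ' = −1/λ ≈ -0.30278.
candidate 1: (m,n)=(-6,-18) → π∥ = -6-18·λ ≈ -65.44996, π⊥ = -6-18·λ' ≈ -0.55004 ∈ [-0.9, 0.7) ⇒ IN Λ
candidate 2: (m,n)=(-2,-6) → π∥ = -2-6·λ ≈ -21.81665, π⊥ = -2-6·λ' ≈ -0.18335 ∈ [-0.9, 0.7) ⇒ IN Λ
candidate 3: (m,n)=(8,11) → π∥ = 8+11·λ ≈ 44.33053, π⊥ = 8+11·λ' ≈ 4.66947 ∉ [-0.9, 0.7) ⇒ out

1, 2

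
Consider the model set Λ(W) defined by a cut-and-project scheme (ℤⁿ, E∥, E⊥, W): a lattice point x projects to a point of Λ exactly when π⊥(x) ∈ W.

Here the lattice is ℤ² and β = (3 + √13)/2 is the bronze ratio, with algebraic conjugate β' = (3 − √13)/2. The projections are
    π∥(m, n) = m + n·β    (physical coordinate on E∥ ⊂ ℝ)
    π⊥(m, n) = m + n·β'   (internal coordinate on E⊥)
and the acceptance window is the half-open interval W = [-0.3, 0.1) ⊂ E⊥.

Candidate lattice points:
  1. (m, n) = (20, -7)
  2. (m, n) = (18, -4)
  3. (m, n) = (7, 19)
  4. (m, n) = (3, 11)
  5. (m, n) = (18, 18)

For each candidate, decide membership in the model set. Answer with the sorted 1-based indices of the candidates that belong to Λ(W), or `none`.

Numerically β ≈ 3.30278 and β' = −1/β ≈ -0.30278.
candidate 1: (m,n)=(20,-7) → π∥ = 20-7·β ≈ -3.11943, π⊥ = 20-7·β' ≈ 22.11943 ∉ [-0.3, 0.1) ⇒ out
candidate 2: (m,n)=(18,-4) → π∥ = 18-4·β ≈ 4.78890, π⊥ = 18-4·β' ≈ 19.21110 ∉ [-0.3, 0.1) ⇒ out
candidate 3: (m,n)=(7,19) → π∥ = 7+19·β ≈ 69.75274, π⊥ = 7+19·β' ≈ 1.24726 ∉ [-0.3, 0.1) ⇒ out
candidate 4: (m,n)=(3,11) → π∥ = 3+11·β ≈ 39.33053, π⊥ = 3+11·β' ≈ -0.33053 ∉ [-0.3, 0.1) ⇒ out
candidate 5: (m,n)=(18,18) → π∥ = 18+18·β ≈ 77.44996, π⊥ = 18+18·β' ≈ 12.55004 ∉ [-0.3, 0.1) ⇒ out

none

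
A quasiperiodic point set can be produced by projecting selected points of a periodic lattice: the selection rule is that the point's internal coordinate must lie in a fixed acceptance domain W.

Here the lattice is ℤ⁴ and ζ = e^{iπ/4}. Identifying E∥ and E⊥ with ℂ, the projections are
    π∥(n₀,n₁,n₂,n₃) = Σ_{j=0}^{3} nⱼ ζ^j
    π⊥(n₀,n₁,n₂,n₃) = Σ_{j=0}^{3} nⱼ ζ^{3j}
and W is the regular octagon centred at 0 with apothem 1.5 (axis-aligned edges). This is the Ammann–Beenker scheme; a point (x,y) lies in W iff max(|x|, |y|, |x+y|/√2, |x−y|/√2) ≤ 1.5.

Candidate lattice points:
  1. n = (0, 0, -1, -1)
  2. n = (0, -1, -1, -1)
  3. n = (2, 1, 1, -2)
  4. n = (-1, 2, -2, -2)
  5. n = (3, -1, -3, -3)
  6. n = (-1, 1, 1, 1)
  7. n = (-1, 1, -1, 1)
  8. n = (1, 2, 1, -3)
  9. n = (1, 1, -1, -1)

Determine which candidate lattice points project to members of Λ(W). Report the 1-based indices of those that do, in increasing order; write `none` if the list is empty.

1, 2, 6, 9

With ζ = e^{iπ/4} the internal vectors are ζ^0,ζ^3,ζ^6,ζ^9.
candidate 1: n = (0, 0, -1, -1) → π⊥ ≈ (-0.7071, +0.2929); max(|x|,|y|,|x±y|/√2) = 0.7071 ≤ 1.5 ⇒ ∈ W
candidate 2: n = (0, -1, -1, -1) → π⊥ ≈ (+0.0000, -0.4142); max(|x|,|y|,|x±y|/√2) = 0.4142 ≤ 1.5 ⇒ ∈ W
candidate 3: n = (2, 1, 1, -2) → π⊥ ≈ (-0.1213, -1.7071); max(|x|,|y|,|x±y|/√2) = 1.7071 > 1.5 ⇒ ∉ W
candidate 4: n = (-1, 2, -2, -2) → π⊥ ≈ (-3.8284, +2.0000); max(|x|,|y|,|x±y|/√2) = 4.1213 > 1.5 ⇒ ∉ W
candidate 5: n = (3, -1, -3, -3) → π⊥ ≈ (+1.5858, +0.1716); max(|x|,|y|,|x±y|/√2) = 1.5858 > 1.5 ⇒ ∉ W
candidate 6: n = (-1, 1, 1, 1) → π⊥ ≈ (-1.0000, +0.4142); max(|x|,|y|,|x±y|/√2) = 1.0000 ≤ 1.5 ⇒ ∈ W
candidate 7: n = (-1, 1, -1, 1) → π⊥ ≈ (-1.0000, +2.4142); max(|x|,|y|,|x±y|/√2) = 2.4142 > 1.5 ⇒ ∉ W
candidate 8: n = (1, 2, 1, -3) → π⊥ ≈ (-2.5355, -1.7071); max(|x|,|y|,|x±y|/√2) = 3.0000 > 1.5 ⇒ ∉ W
candidate 9: n = (1, 1, -1, -1) → π⊥ ≈ (-0.4142, +1.0000); max(|x|,|y|,|x±y|/√2) = 1.0000 ≤ 1.5 ⇒ ∈ W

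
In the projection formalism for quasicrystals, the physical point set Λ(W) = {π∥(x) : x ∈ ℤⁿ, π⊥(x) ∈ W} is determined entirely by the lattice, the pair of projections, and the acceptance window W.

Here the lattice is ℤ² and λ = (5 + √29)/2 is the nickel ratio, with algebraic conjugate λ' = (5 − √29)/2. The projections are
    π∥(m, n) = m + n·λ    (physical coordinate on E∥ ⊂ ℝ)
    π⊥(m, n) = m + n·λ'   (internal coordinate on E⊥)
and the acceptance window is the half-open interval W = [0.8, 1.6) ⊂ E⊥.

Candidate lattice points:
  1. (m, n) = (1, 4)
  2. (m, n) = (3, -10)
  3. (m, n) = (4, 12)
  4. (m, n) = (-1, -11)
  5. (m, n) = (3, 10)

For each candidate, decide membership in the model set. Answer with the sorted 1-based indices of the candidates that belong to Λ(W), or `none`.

4, 5

Compute λ' = (5−√29)/2 = -0.1926, so π⊥(m,n) = m -0.1926·n.
candidate 1: (m,n)=(1,4) → π∥ = 1+4·λ ≈ 21.7703, π⊥ = 1+4·λ' ≈ 0.2297 ∉ [0.8, 1.6) ⇒ out
candidate 2: (m,n)=(3,-10) → π∥ = 3-10·λ ≈ -48.9258, π⊥ = 3-10·λ' ≈ 4.9258 ∉ [0.8, 1.6) ⇒ out
candidate 3: (m,n)=(4,12) → π∥ = 4+12·λ ≈ 66.3110, π⊥ = 4+12·λ' ≈ 1.6890 ∉ [0.8, 1.6) ⇒ out
candidate 4: (m,n)=(-1,-11) → π∥ = -1-11·λ ≈ -58.1184, π⊥ = -1-11·λ' ≈ 1.1184 ∈ [0.8, 1.6) ⇒ IN Λ
candidate 5: (m,n)=(3,10) → π∥ = 3+10·λ ≈ 54.9258, π⊥ = 3+10·λ' ≈ 1.0742 ∈ [0.8, 1.6) ⇒ IN Λ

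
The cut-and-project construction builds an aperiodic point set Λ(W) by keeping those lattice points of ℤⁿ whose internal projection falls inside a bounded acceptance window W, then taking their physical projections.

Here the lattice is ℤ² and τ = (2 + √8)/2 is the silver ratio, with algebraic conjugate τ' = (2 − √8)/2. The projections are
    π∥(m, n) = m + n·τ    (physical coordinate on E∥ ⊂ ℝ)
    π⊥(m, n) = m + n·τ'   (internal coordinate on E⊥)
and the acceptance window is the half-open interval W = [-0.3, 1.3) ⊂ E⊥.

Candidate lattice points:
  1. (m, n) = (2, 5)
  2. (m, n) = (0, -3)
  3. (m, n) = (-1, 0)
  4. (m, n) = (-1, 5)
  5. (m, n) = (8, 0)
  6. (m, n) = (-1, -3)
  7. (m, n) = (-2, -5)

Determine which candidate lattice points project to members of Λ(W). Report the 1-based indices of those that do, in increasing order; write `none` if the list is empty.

1, 2, 6, 7

Numerically τ ≈ 2.414214 and τ' = −1/τ ≈ -0.414214.
[1] lift (2,5): star map gives -0.071068; window check -0.3 ≤ -0.071068 < 1.3 is true → IN Λ
[2] lift (0,-3): star map gives 1.242641; window check -0.3 ≤ 1.242641 < 1.3 is true → IN Λ
[3] lift (-1,0): star map gives -1.000000; window check -0.3 ≤ -1.000000 < 1.3 is false → out
[4] lift (-1,5): star map gives -3.071068; window check -0.3 ≤ -3.071068 < 1.3 is false → out
[5] lift (8,0): star map gives 8.000000; window check -0.3 ≤ 8.000000 < 1.3 is false → out
[6] lift (-1,-3): star map gives 0.242641; window check -0.3 ≤ 0.242641 < 1.3 is true → IN Λ
[7] lift (-2,-5): star map gives 0.071068; window check -0.3 ≤ 0.071068 < 1.3 is true → IN Λ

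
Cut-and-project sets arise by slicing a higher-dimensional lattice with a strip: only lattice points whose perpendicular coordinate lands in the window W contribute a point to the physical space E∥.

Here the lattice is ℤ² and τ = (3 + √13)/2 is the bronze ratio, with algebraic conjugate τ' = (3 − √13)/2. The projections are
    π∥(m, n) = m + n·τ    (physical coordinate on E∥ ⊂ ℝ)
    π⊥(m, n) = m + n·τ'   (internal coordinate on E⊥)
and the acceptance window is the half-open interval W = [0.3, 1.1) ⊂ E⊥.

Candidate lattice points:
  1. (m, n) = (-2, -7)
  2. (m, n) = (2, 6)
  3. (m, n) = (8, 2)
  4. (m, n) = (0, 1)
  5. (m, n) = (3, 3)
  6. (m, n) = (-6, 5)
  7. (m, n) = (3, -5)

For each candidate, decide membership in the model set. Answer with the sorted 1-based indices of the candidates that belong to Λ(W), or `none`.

none

τ' = (3−√13)/2 ≈ -0.3028.
#1 (-2,-7): internal coord -2 + (-7)·τ' = +0.1194; +0.1194 ∉ [0.3, 1.1) → out
#2 (2,6): internal coord 2 + (6)·τ' = +0.1833; +0.1833 ∉ [0.3, 1.1) → out
#3 (8,2): internal coord 8 + (2)·τ' = +7.3944; +7.3944 ∉ [0.3, 1.1) → out
#4 (0,1): internal coord 0 + (1)·τ' = -0.3028; -0.3028 ∉ [0.3, 1.1) → out
#5 (3,3): internal coord 3 + (3)·τ' = +2.0917; +2.0917 ∉ [0.3, 1.1) → out
#6 (-6,5): internal coord -6 + (5)·τ' = -7.5139; -7.5139 ∉ [0.3, 1.1) → out
#7 (3,-5): internal coord 3 + (-5)·τ' = +4.5139; +4.5139 ∉ [0.3, 1.1) → out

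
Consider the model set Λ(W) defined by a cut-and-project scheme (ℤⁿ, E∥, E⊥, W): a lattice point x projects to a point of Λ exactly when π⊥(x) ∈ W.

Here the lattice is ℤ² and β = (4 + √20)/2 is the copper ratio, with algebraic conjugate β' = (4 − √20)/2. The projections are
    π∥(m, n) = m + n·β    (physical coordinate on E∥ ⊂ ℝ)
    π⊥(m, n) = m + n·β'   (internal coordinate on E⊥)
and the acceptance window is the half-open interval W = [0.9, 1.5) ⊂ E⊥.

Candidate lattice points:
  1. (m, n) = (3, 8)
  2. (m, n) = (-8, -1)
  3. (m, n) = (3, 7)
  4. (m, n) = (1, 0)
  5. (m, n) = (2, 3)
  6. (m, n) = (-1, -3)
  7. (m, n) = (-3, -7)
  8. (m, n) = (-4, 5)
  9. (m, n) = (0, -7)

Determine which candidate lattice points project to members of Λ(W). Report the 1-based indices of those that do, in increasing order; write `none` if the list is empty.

Compute β' = (4−√20)/2 = -0.23607, so π⊥(m,n) = m -0.23607·n.
candidate 1: (m,n)=(3,8) → π∥ = 3+8·β ≈ 36.88854, π⊥ = 3+8·β' ≈ 1.11146 ∈ [0.9, 1.5) ⇒ IN Λ
candidate 2: (m,n)=(-8,-1) → π∥ = -8-1·β ≈ -12.23607, π⊥ = -8-1·β' ≈ -7.76393 ∉ [0.9, 1.5) ⇒ out
candidate 3: (m,n)=(3,7) → π∥ = 3+7·β ≈ 32.65248, π⊥ = 3+7·β' ≈ 1.34752 ∈ [0.9, 1.5) ⇒ IN Λ
candidate 4: (m,n)=(1,0) → π∥ = 1+0·β ≈ 1.00000, π⊥ = 1+0·β' ≈ 1.00000 ∈ [0.9, 1.5) ⇒ IN Λ
candidate 5: (m,n)=(2,3) → π∥ = 2+3·β ≈ 14.70820, π⊥ = 2+3·β' ≈ 1.29180 ∈ [0.9, 1.5) ⇒ IN Λ
candidate 6: (m,n)=(-1,-3) → π∥ = -1-3·β ≈ -13.70820, π⊥ = -1-3·β' ≈ -0.29180 ∉ [0.9, 1.5) ⇒ out
candidate 7: (m,n)=(-3,-7) → π∥ = -3-7·β ≈ -32.65248, π⊥ = -3-7·β' ≈ -1.34752 ∉ [0.9, 1.5) ⇒ out
candidate 8: (m,n)=(-4,5) → π∥ = -4+5·β ≈ 17.18034, π⊥ = -4+5·β' ≈ -5.18034 ∉ [0.9, 1.5) ⇒ out
candidate 9: (m,n)=(0,-7) → π∥ = 0-7·β ≈ -29.65248, π⊥ = 0-7·β' ≈ 1.65248 ∉ [0.9, 1.5) ⇒ out

1, 3, 4, 5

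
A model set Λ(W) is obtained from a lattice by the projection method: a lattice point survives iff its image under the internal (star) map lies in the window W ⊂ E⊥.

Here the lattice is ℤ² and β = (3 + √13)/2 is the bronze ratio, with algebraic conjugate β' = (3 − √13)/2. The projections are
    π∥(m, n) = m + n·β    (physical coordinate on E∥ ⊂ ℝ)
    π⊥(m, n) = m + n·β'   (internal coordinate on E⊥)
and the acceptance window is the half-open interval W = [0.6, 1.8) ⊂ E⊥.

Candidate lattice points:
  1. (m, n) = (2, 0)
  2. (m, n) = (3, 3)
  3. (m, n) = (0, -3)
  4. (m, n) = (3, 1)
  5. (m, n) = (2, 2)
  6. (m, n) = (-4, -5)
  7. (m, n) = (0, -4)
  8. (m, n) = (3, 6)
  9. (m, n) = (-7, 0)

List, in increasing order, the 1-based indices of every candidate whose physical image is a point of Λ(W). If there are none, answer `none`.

3, 5, 7, 8

β' = (3−√13)/2 ≈ -0.302776.
#1 (2,0): internal coord 2 + (0)·β' = +2.000000; +2.000000 ∉ [0.6, 1.8) → out
#2 (3,3): internal coord 3 + (3)·β' = +2.091673; +2.091673 ∉ [0.6, 1.8) → out
#3 (0,-3): internal coord 0 + (-3)·β' = +0.908327; +0.908327 ∈ [0.6, 1.8) → IN Λ
#4 (3,1): internal coord 3 + (1)·β' = +2.697224; +2.697224 ∉ [0.6, 1.8) → out
#5 (2,2): internal coord 2 + (2)·β' = +1.394449; +1.394449 ∈ [0.6, 1.8) → IN Λ
#6 (-4,-5): internal coord -4 + (-5)·β' = -2.486122; -2.486122 ∉ [0.6, 1.8) → out
#7 (0,-4): internal coord 0 + (-4)·β' = +1.211103; +1.211103 ∈ [0.6, 1.8) → IN Λ
#8 (3,6): internal coord 3 + (6)·β' = +1.183346; +1.183346 ∈ [0.6, 1.8) → IN Λ
#9 (-7,0): internal coord -7 + (0)·β' = -7.000000; -7.000000 ∉ [0.6, 1.8) → out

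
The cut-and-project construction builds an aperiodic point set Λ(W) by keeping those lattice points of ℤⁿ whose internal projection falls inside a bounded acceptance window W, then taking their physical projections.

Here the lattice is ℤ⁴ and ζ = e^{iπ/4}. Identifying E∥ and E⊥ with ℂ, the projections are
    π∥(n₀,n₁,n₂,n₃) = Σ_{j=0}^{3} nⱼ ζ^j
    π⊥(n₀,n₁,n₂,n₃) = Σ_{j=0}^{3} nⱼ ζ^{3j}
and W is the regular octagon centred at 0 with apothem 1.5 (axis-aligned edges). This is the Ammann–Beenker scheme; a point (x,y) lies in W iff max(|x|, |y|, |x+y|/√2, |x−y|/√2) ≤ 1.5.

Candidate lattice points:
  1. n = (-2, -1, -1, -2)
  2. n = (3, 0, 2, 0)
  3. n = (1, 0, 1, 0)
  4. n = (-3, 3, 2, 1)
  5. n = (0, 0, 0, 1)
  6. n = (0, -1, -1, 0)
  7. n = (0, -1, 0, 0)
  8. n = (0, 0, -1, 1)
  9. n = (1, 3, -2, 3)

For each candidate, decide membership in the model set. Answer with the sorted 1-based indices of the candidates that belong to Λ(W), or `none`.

Internal map: ζ^{3j} for j=0..3 gives (1,0), (−√2/2,√2/2), (0,−1), (√2/2,√2/2).
#1 (-2, -1, -1, -2): internal (-2.70711, -1.12132); octagon support 2.70711 vs apothem 1.5 → ∉ W
#2 (3, 0, 2, 0): internal (3.00000, -2.00000); octagon support 3.53553 vs apothem 1.5 → ∉ W
#3 (1, 0, 1, 0): internal (1.00000, -1.00000); octagon support 1.41421 vs apothem 1.5 → ∈ W
#4 (-3, 3, 2, 1): internal (-4.41421, 0.82843); octagon support 4.41421 vs apothem 1.5 → ∉ W
#5 (0, 0, 0, 1): internal (0.70711, 0.70711); octagon support 1.00000 vs apothem 1.5 → ∈ W
#6 (0, -1, -1, 0): internal (0.70711, 0.29289); octagon support 0.70711 vs apothem 1.5 → ∈ W
#7 (0, -1, 0, 0): internal (0.70711, -0.70711); octagon support 1.00000 vs apothem 1.5 → ∈ W
#8 (0, 0, -1, 1): internal (0.70711, 1.70711); octagon support 1.70711 vs apothem 1.5 → ∉ W
#9 (1, 3, -2, 3): internal (1.00000, 6.24264); octagon support 6.24264 vs apothem 1.5 → ∉ W

3, 5, 6, 7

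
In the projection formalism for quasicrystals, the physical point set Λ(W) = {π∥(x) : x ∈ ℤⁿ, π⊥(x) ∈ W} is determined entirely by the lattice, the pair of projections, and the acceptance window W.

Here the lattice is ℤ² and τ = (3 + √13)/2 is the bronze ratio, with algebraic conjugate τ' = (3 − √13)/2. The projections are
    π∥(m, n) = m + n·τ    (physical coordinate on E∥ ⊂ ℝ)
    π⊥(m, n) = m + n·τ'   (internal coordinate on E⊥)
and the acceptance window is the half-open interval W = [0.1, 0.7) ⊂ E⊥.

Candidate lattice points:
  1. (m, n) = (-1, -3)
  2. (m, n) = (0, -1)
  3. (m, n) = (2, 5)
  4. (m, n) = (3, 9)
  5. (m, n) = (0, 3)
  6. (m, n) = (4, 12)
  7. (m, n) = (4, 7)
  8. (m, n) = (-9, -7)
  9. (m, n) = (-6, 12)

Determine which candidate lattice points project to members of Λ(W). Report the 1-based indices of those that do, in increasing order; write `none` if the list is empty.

Compute τ' = (3−√13)/2 = -0.30278, so π⊥(m,n) = m -0.30278·n.
candidate 1: (m,n)=(-1,-3) → π∥ = -1-3·τ ≈ -10.90833, π⊥ = -1-3·τ' ≈ -0.09167 ∉ [0.1, 0.7) ⇒ out
candidate 2: (m,n)=(0,-1) → π∥ = 0-1·τ ≈ -3.30278, π⊥ = 0-1·τ' ≈ 0.30278 ∈ [0.1, 0.7) ⇒ IN Λ
candidate 3: (m,n)=(2,5) → π∥ = 2+5·τ ≈ 18.51388, π⊥ = 2+5·τ' ≈ 0.48612 ∈ [0.1, 0.7) ⇒ IN Λ
candidate 4: (m,n)=(3,9) → π∥ = 3+9·τ ≈ 32.72498, π⊥ = 3+9·τ' ≈ 0.27502 ∈ [0.1, 0.7) ⇒ IN Λ
candidate 5: (m,n)=(0,3) → π∥ = 0+3·τ ≈ 9.90833, π⊥ = 0+3·τ' ≈ -0.90833 ∉ [0.1, 0.7) ⇒ out
candidate 6: (m,n)=(4,12) → π∥ = 4+12·τ ≈ 43.63331, π⊥ = 4+12·τ' ≈ 0.36669 ∈ [0.1, 0.7) ⇒ IN Λ
candidate 7: (m,n)=(4,7) → π∥ = 4+7·τ ≈ 27.11943, π⊥ = 4+7·τ' ≈ 1.88057 ∉ [0.1, 0.7) ⇒ out
candidate 8: (m,n)=(-9,-7) → π∥ = -9-7·τ ≈ -32.11943, π⊥ = -9-7·τ' ≈ -6.88057 ∉ [0.1, 0.7) ⇒ out
candidate 9: (m,n)=(-6,12) → π∥ = -6+12·τ ≈ 33.63331, π⊥ = -6+12·τ' ≈ -9.63331 ∉ [0.1, 0.7) ⇒ out

2, 3, 4, 6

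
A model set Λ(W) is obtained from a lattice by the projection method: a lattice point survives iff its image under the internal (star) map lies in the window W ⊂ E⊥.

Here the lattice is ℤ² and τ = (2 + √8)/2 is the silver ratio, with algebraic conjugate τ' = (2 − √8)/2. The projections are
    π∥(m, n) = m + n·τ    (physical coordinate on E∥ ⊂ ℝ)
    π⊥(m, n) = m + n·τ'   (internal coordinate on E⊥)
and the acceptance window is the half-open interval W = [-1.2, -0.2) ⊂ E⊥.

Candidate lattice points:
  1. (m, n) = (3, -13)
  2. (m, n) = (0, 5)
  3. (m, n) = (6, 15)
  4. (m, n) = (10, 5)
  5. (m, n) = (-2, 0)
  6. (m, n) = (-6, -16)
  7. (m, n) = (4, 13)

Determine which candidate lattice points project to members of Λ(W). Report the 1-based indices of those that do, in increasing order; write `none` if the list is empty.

τ' = (2−√8)/2 ≈ -0.4142.
#1 (3,-13): internal coord 3 + (-13)·τ' = +8.3848; +8.3848 ∉ [-1.2, -0.2) → out
#2 (0,5): internal coord 0 + (5)·τ' = -2.0711; -2.0711 ∉ [-1.2, -0.2) → out
#3 (6,15): internal coord 6 + (15)·τ' = -0.2132; -0.2132 ∈ [-1.2, -0.2) → IN Λ
#4 (10,5): internal coord 10 + (5)·τ' = +7.9289; +7.9289 ∉ [-1.2, -0.2) → out
#5 (-2,0): internal coord -2 + (0)·τ' = -2.0000; -2.0000 ∉ [-1.2, -0.2) → out
#6 (-6,-16): internal coord -6 + (-16)·τ' = +0.6274; +0.6274 ∉ [-1.2, -0.2) → out
#7 (4,13): internal coord 4 + (13)·τ' = -1.3848; -1.3848 ∉ [-1.2, -0.2) → out

3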